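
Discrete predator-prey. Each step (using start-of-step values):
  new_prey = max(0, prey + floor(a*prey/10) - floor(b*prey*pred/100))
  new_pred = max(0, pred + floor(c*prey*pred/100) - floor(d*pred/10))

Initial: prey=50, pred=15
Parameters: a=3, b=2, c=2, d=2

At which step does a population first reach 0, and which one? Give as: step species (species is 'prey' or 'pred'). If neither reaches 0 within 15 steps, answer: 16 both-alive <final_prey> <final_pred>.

Step 1: prey: 50+15-15=50; pred: 15+15-3=27
Step 2: prey: 50+15-27=38; pred: 27+27-5=49
Step 3: prey: 38+11-37=12; pred: 49+37-9=77
Step 4: prey: 12+3-18=0; pred: 77+18-15=80
First extinction: prey at step 4

Answer: 4 prey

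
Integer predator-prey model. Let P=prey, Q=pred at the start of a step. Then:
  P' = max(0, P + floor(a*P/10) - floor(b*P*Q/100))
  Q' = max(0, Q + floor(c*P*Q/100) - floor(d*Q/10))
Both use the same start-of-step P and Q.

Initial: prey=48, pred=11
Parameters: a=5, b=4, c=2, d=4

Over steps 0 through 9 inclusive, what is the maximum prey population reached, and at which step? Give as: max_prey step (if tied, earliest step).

Step 1: prey: 48+24-21=51; pred: 11+10-4=17
Step 2: prey: 51+25-34=42; pred: 17+17-6=28
Step 3: prey: 42+21-47=16; pred: 28+23-11=40
Step 4: prey: 16+8-25=0; pred: 40+12-16=36
Step 5: prey: 0+0-0=0; pred: 36+0-14=22
Step 6: prey: 0+0-0=0; pred: 22+0-8=14
Step 7: prey: 0+0-0=0; pred: 14+0-5=9
Step 8: prey: 0+0-0=0; pred: 9+0-3=6
Step 9: prey: 0+0-0=0; pred: 6+0-2=4
Max prey = 51 at step 1

Answer: 51 1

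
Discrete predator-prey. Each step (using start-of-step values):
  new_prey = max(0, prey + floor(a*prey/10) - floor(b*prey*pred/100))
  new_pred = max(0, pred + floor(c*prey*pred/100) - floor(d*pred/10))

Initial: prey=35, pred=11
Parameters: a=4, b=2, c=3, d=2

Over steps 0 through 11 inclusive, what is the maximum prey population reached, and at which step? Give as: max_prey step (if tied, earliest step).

Step 1: prey: 35+14-7=42; pred: 11+11-2=20
Step 2: prey: 42+16-16=42; pred: 20+25-4=41
Step 3: prey: 42+16-34=24; pred: 41+51-8=84
Step 4: prey: 24+9-40=0; pred: 84+60-16=128
Step 5: prey: 0+0-0=0; pred: 128+0-25=103
Step 6: prey: 0+0-0=0; pred: 103+0-20=83
Step 7: prey: 0+0-0=0; pred: 83+0-16=67
Step 8: prey: 0+0-0=0; pred: 67+0-13=54
Step 9: prey: 0+0-0=0; pred: 54+0-10=44
Step 10: prey: 0+0-0=0; pred: 44+0-8=36
Step 11: prey: 0+0-0=0; pred: 36+0-7=29
Max prey = 42 at step 1

Answer: 42 1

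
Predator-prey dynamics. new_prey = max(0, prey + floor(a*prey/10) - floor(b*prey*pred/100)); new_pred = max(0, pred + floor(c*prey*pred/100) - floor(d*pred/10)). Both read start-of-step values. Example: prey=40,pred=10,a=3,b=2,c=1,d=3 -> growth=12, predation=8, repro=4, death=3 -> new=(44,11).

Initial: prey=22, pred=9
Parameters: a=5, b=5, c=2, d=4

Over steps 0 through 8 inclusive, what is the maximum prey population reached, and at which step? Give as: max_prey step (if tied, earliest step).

Step 1: prey: 22+11-9=24; pred: 9+3-3=9
Step 2: prey: 24+12-10=26; pred: 9+4-3=10
Step 3: prey: 26+13-13=26; pred: 10+5-4=11
Step 4: prey: 26+13-14=25; pred: 11+5-4=12
Step 5: prey: 25+12-15=22; pred: 12+6-4=14
Step 6: prey: 22+11-15=18; pred: 14+6-5=15
Step 7: prey: 18+9-13=14; pred: 15+5-6=14
Step 8: prey: 14+7-9=12; pred: 14+3-5=12
Max prey = 26 at step 2

Answer: 26 2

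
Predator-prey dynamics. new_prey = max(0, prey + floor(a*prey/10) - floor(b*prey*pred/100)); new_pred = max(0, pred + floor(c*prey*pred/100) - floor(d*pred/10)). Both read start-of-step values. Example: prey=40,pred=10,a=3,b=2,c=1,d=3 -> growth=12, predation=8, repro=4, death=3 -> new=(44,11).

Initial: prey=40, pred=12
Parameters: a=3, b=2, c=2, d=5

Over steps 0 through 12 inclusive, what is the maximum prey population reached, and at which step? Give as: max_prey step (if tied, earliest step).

Step 1: prey: 40+12-9=43; pred: 12+9-6=15
Step 2: prey: 43+12-12=43; pred: 15+12-7=20
Step 3: prey: 43+12-17=38; pred: 20+17-10=27
Step 4: prey: 38+11-20=29; pred: 27+20-13=34
Step 5: prey: 29+8-19=18; pred: 34+19-17=36
Step 6: prey: 18+5-12=11; pred: 36+12-18=30
Step 7: prey: 11+3-6=8; pred: 30+6-15=21
Step 8: prey: 8+2-3=7; pred: 21+3-10=14
Step 9: prey: 7+2-1=8; pred: 14+1-7=8
Step 10: prey: 8+2-1=9; pred: 8+1-4=5
Step 11: prey: 9+2-0=11; pred: 5+0-2=3
Step 12: prey: 11+3-0=14; pred: 3+0-1=2
Max prey = 43 at step 1

Answer: 43 1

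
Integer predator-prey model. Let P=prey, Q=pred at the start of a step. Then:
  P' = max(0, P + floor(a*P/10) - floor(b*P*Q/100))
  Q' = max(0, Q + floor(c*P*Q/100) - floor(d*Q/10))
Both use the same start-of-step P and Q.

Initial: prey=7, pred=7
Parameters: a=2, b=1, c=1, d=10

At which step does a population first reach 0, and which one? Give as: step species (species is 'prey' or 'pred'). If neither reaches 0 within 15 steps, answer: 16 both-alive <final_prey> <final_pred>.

Answer: 1 pred

Derivation:
Step 1: prey: 7+1-0=8; pred: 7+0-7=0
First extinction: pred at step 1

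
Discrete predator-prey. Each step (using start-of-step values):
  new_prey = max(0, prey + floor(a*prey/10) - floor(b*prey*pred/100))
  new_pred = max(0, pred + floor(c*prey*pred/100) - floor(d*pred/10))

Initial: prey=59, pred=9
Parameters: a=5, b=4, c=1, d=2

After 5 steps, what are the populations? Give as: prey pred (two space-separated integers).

Step 1: prey: 59+29-21=67; pred: 9+5-1=13
Step 2: prey: 67+33-34=66; pred: 13+8-2=19
Step 3: prey: 66+33-50=49; pred: 19+12-3=28
Step 4: prey: 49+24-54=19; pred: 28+13-5=36
Step 5: prey: 19+9-27=1; pred: 36+6-7=35

Answer: 1 35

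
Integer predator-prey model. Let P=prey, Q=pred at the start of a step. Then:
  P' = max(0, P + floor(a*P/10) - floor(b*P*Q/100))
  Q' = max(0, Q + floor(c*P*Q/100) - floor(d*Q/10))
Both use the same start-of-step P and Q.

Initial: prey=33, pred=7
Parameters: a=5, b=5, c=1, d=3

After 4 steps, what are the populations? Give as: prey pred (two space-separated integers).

Answer: 56 10

Derivation:
Step 1: prey: 33+16-11=38; pred: 7+2-2=7
Step 2: prey: 38+19-13=44; pred: 7+2-2=7
Step 3: prey: 44+22-15=51; pred: 7+3-2=8
Step 4: prey: 51+25-20=56; pred: 8+4-2=10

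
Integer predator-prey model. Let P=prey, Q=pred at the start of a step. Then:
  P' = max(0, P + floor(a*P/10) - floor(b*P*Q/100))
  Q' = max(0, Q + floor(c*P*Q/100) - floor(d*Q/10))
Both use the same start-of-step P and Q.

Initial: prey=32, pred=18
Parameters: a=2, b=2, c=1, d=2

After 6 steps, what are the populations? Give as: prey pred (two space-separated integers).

Step 1: prey: 32+6-11=27; pred: 18+5-3=20
Step 2: prey: 27+5-10=22; pred: 20+5-4=21
Step 3: prey: 22+4-9=17; pred: 21+4-4=21
Step 4: prey: 17+3-7=13; pred: 21+3-4=20
Step 5: prey: 13+2-5=10; pred: 20+2-4=18
Step 6: prey: 10+2-3=9; pred: 18+1-3=16

Answer: 9 16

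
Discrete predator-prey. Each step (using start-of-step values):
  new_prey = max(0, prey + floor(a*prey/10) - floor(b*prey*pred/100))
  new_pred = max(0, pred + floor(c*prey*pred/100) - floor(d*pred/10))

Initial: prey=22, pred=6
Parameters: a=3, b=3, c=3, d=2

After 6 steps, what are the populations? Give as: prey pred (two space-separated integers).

Answer: 1 37

Derivation:
Step 1: prey: 22+6-3=25; pred: 6+3-1=8
Step 2: prey: 25+7-6=26; pred: 8+6-1=13
Step 3: prey: 26+7-10=23; pred: 13+10-2=21
Step 4: prey: 23+6-14=15; pred: 21+14-4=31
Step 5: prey: 15+4-13=6; pred: 31+13-6=38
Step 6: prey: 6+1-6=1; pred: 38+6-7=37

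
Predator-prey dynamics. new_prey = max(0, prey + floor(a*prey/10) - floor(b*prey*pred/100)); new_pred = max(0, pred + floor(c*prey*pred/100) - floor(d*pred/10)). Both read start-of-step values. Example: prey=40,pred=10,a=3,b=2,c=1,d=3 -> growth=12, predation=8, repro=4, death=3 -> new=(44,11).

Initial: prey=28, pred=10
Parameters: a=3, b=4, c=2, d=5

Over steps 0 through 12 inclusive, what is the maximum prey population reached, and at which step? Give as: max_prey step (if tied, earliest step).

Answer: 40 12

Derivation:
Step 1: prey: 28+8-11=25; pred: 10+5-5=10
Step 2: prey: 25+7-10=22; pred: 10+5-5=10
Step 3: prey: 22+6-8=20; pred: 10+4-5=9
Step 4: prey: 20+6-7=19; pred: 9+3-4=8
Step 5: prey: 19+5-6=18; pred: 8+3-4=7
Step 6: prey: 18+5-5=18; pred: 7+2-3=6
Step 7: prey: 18+5-4=19; pred: 6+2-3=5
Step 8: prey: 19+5-3=21; pred: 5+1-2=4
Step 9: prey: 21+6-3=24; pred: 4+1-2=3
Step 10: prey: 24+7-2=29; pred: 3+1-1=3
Step 11: prey: 29+8-3=34; pred: 3+1-1=3
Step 12: prey: 34+10-4=40; pred: 3+2-1=4
Max prey = 40 at step 12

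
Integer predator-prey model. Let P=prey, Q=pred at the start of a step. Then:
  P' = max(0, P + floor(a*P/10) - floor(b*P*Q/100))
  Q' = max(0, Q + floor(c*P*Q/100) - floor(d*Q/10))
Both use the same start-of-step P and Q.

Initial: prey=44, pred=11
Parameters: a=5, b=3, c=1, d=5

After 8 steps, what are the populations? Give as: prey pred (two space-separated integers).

Answer: 20 43

Derivation:
Step 1: prey: 44+22-14=52; pred: 11+4-5=10
Step 2: prey: 52+26-15=63; pred: 10+5-5=10
Step 3: prey: 63+31-18=76; pred: 10+6-5=11
Step 4: prey: 76+38-25=89; pred: 11+8-5=14
Step 5: prey: 89+44-37=96; pred: 14+12-7=19
Step 6: prey: 96+48-54=90; pred: 19+18-9=28
Step 7: prey: 90+45-75=60; pred: 28+25-14=39
Step 8: prey: 60+30-70=20; pred: 39+23-19=43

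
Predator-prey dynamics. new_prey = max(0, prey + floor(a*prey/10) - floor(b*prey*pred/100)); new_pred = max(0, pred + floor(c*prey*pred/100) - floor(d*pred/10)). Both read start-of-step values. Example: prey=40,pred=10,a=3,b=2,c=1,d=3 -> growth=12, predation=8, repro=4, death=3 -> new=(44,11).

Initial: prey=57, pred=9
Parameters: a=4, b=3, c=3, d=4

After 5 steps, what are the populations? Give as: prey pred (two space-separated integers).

Step 1: prey: 57+22-15=64; pred: 9+15-3=21
Step 2: prey: 64+25-40=49; pred: 21+40-8=53
Step 3: prey: 49+19-77=0; pred: 53+77-21=109
Step 4: prey: 0+0-0=0; pred: 109+0-43=66
Step 5: prey: 0+0-0=0; pred: 66+0-26=40

Answer: 0 40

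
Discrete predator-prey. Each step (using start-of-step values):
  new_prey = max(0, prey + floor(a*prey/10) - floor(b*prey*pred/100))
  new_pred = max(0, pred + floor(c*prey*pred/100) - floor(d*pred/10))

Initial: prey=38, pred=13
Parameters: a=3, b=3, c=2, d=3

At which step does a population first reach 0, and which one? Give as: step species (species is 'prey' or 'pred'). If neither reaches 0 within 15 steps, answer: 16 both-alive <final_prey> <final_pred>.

Answer: 16 both-alive 1 3

Derivation:
Step 1: prey: 38+11-14=35; pred: 13+9-3=19
Step 2: prey: 35+10-19=26; pred: 19+13-5=27
Step 3: prey: 26+7-21=12; pred: 27+14-8=33
Step 4: prey: 12+3-11=4; pred: 33+7-9=31
Step 5: prey: 4+1-3=2; pred: 31+2-9=24
Step 6: prey: 2+0-1=1; pred: 24+0-7=17
Step 7: prey: 1+0-0=1; pred: 17+0-5=12
Step 8: prey: 1+0-0=1; pred: 12+0-3=9
Step 9: prey: 1+0-0=1; pred: 9+0-2=7
Step 10: prey: 1+0-0=1; pred: 7+0-2=5
Step 11: prey: 1+0-0=1; pred: 5+0-1=4
Step 12: prey: 1+0-0=1; pred: 4+0-1=3
Step 13: prey: 1+0-0=1; pred: 3+0-0=3
Steps 14-15: state stable at prey=1, pred=3 (no change)
No extinction within 15 steps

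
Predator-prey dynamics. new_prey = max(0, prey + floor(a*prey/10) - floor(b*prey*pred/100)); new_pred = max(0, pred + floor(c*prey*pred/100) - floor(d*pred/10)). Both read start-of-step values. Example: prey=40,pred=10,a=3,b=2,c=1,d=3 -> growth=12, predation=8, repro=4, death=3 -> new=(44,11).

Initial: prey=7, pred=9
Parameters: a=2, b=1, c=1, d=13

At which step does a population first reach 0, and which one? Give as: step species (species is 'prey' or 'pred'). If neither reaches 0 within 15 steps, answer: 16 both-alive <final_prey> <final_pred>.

Answer: 1 pred

Derivation:
Step 1: prey: 7+1-0=8; pred: 9+0-11=0
First extinction: pred at step 1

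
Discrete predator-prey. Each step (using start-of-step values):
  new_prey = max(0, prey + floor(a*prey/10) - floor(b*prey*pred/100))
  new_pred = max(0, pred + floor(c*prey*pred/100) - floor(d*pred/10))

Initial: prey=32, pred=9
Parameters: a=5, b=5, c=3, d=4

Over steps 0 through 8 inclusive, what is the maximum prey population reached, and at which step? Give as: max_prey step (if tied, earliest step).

Answer: 34 1

Derivation:
Step 1: prey: 32+16-14=34; pred: 9+8-3=14
Step 2: prey: 34+17-23=28; pred: 14+14-5=23
Step 3: prey: 28+14-32=10; pred: 23+19-9=33
Step 4: prey: 10+5-16=0; pred: 33+9-13=29
Step 5: prey: 0+0-0=0; pred: 29+0-11=18
Step 6: prey: 0+0-0=0; pred: 18+0-7=11
Step 7: prey: 0+0-0=0; pred: 11+0-4=7
Step 8: prey: 0+0-0=0; pred: 7+0-2=5
Max prey = 34 at step 1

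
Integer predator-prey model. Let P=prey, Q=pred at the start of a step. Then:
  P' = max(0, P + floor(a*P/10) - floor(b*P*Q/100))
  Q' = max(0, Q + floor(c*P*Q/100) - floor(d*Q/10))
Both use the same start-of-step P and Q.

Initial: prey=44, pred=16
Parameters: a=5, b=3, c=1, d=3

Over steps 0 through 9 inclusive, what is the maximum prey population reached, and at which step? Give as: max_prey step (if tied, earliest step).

Answer: 45 1

Derivation:
Step 1: prey: 44+22-21=45; pred: 16+7-4=19
Step 2: prey: 45+22-25=42; pred: 19+8-5=22
Step 3: prey: 42+21-27=36; pred: 22+9-6=25
Step 4: prey: 36+18-27=27; pred: 25+9-7=27
Step 5: prey: 27+13-21=19; pred: 27+7-8=26
Step 6: prey: 19+9-14=14; pred: 26+4-7=23
Step 7: prey: 14+7-9=12; pred: 23+3-6=20
Step 8: prey: 12+6-7=11; pred: 20+2-6=16
Step 9: prey: 11+5-5=11; pred: 16+1-4=13
Max prey = 45 at step 1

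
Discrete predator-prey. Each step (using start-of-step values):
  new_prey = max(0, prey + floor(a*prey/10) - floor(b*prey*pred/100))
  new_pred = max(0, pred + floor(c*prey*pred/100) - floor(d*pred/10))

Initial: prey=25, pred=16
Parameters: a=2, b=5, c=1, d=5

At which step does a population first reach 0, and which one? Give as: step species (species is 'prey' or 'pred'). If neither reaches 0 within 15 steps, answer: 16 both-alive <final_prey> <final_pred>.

Step 1: prey: 25+5-20=10; pred: 16+4-8=12
Step 2: prey: 10+2-6=6; pred: 12+1-6=7
Step 3: prey: 6+1-2=5; pred: 7+0-3=4
Step 4: prey: 5+1-1=5; pred: 4+0-2=2
Step 5: prey: 5+1-0=6; pred: 2+0-1=1
Step 6: prey: 6+1-0=7; pred: 1+0-0=1
Step 7: prey: 7+1-0=8; pred: 1+0-0=1
Step 8: prey: 8+1-0=9; pred: 1+0-0=1
Step 9: prey: 9+1-0=10; pred: 1+0-0=1
Step 10: prey: 10+2-0=12; pred: 1+0-0=1
Step 11: prey: 12+2-0=14; pred: 1+0-0=1
Step 12: prey: 14+2-0=16; pred: 1+0-0=1
Step 13: prey: 16+3-0=19; pred: 1+0-0=1
Step 14: prey: 19+3-0=22; pred: 1+0-0=1
Step 15: prey: 22+4-1=25; pred: 1+0-0=1
No extinction within 15 steps

Answer: 16 both-alive 25 1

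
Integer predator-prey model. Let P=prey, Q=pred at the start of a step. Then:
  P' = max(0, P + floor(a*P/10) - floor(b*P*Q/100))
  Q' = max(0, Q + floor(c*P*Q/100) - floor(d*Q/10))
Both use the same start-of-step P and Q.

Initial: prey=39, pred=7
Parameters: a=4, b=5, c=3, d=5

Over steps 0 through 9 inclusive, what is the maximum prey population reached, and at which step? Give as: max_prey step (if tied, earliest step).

Step 1: prey: 39+15-13=41; pred: 7+8-3=12
Step 2: prey: 41+16-24=33; pred: 12+14-6=20
Step 3: prey: 33+13-33=13; pred: 20+19-10=29
Step 4: prey: 13+5-18=0; pred: 29+11-14=26
Step 5: prey: 0+0-0=0; pred: 26+0-13=13
Step 6: prey: 0+0-0=0; pred: 13+0-6=7
Step 7: prey: 0+0-0=0; pred: 7+0-3=4
Step 8: prey: 0+0-0=0; pred: 4+0-2=2
Step 9: prey: 0+0-0=0; pred: 2+0-1=1
Max prey = 41 at step 1

Answer: 41 1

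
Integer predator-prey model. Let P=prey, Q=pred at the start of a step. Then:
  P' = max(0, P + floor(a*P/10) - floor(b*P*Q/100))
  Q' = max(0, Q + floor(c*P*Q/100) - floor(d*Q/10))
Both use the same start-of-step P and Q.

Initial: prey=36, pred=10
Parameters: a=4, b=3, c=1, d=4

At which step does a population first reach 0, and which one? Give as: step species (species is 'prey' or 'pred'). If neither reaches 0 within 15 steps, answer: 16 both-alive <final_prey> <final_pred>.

Answer: 16 both-alive 18 7

Derivation:
Step 1: prey: 36+14-10=40; pred: 10+3-4=9
Step 2: prey: 40+16-10=46; pred: 9+3-3=9
Step 3: prey: 46+18-12=52; pred: 9+4-3=10
Step 4: prey: 52+20-15=57; pred: 10+5-4=11
Step 5: prey: 57+22-18=61; pred: 11+6-4=13
Step 6: prey: 61+24-23=62; pred: 13+7-5=15
Step 7: prey: 62+24-27=59; pred: 15+9-6=18
Step 8: prey: 59+23-31=51; pred: 18+10-7=21
Step 9: prey: 51+20-32=39; pred: 21+10-8=23
Step 10: prey: 39+15-26=28; pred: 23+8-9=22
Step 11: prey: 28+11-18=21; pred: 22+6-8=20
Step 12: prey: 21+8-12=17; pred: 20+4-8=16
Step 13: prey: 17+6-8=15; pred: 16+2-6=12
Step 14: prey: 15+6-5=16; pred: 12+1-4=9
Step 15: prey: 16+6-4=18; pred: 9+1-3=7
No extinction within 15 steps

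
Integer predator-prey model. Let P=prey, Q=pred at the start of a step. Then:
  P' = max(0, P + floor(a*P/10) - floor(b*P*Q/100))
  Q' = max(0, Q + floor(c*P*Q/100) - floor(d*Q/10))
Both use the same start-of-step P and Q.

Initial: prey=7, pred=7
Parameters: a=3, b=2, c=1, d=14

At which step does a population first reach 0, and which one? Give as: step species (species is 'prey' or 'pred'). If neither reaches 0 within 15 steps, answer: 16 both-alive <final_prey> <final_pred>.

Answer: 1 pred

Derivation:
Step 1: prey: 7+2-0=9; pred: 7+0-9=0
First extinction: pred at step 1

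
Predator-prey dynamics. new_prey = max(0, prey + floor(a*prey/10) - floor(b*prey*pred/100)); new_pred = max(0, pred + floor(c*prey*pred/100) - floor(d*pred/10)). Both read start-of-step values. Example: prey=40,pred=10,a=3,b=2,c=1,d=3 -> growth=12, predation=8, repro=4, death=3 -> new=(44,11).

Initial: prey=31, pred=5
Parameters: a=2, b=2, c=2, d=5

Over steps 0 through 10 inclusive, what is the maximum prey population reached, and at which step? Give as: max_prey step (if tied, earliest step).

Step 1: prey: 31+6-3=34; pred: 5+3-2=6
Step 2: prey: 34+6-4=36; pred: 6+4-3=7
Step 3: prey: 36+7-5=38; pred: 7+5-3=9
Step 4: prey: 38+7-6=39; pred: 9+6-4=11
Step 5: prey: 39+7-8=38; pred: 11+8-5=14
Step 6: prey: 38+7-10=35; pred: 14+10-7=17
Step 7: prey: 35+7-11=31; pred: 17+11-8=20
Step 8: prey: 31+6-12=25; pred: 20+12-10=22
Step 9: prey: 25+5-11=19; pred: 22+11-11=22
Step 10: prey: 19+3-8=14; pred: 22+8-11=19
Max prey = 39 at step 4

Answer: 39 4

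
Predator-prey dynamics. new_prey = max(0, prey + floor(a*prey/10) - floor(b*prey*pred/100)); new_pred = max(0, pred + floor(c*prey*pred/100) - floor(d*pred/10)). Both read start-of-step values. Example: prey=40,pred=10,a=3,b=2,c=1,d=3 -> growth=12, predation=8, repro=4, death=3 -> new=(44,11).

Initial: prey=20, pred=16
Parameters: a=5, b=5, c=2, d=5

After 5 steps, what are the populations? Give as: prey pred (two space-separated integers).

Step 1: prey: 20+10-16=14; pred: 16+6-8=14
Step 2: prey: 14+7-9=12; pred: 14+3-7=10
Step 3: prey: 12+6-6=12; pred: 10+2-5=7
Step 4: prey: 12+6-4=14; pred: 7+1-3=5
Step 5: prey: 14+7-3=18; pred: 5+1-2=4

Answer: 18 4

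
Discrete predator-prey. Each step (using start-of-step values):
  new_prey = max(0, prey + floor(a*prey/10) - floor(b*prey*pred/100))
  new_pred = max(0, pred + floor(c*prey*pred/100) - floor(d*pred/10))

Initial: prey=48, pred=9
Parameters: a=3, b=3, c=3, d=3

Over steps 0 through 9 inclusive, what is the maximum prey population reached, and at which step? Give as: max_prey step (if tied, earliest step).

Step 1: prey: 48+14-12=50; pred: 9+12-2=19
Step 2: prey: 50+15-28=37; pred: 19+28-5=42
Step 3: prey: 37+11-46=2; pred: 42+46-12=76
Step 4: prey: 2+0-4=0; pred: 76+4-22=58
Step 5: prey: 0+0-0=0; pred: 58+0-17=41
Step 6: prey: 0+0-0=0; pred: 41+0-12=29
Step 7: prey: 0+0-0=0; pred: 29+0-8=21
Step 8: prey: 0+0-0=0; pred: 21+0-6=15
Step 9: prey: 0+0-0=0; pred: 15+0-4=11
Max prey = 50 at step 1

Answer: 50 1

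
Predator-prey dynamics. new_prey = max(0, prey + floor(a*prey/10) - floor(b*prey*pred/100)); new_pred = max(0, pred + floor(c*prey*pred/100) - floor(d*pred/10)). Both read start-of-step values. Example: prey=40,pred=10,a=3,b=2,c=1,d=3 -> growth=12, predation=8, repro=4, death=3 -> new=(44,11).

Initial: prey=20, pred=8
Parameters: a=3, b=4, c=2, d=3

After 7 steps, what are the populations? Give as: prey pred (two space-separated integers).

Answer: 12 9

Derivation:
Step 1: prey: 20+6-6=20; pred: 8+3-2=9
Step 2: prey: 20+6-7=19; pred: 9+3-2=10
Step 3: prey: 19+5-7=17; pred: 10+3-3=10
Step 4: prey: 17+5-6=16; pred: 10+3-3=10
Step 5: prey: 16+4-6=14; pred: 10+3-3=10
Step 6: prey: 14+4-5=13; pred: 10+2-3=9
Step 7: prey: 13+3-4=12; pred: 9+2-2=9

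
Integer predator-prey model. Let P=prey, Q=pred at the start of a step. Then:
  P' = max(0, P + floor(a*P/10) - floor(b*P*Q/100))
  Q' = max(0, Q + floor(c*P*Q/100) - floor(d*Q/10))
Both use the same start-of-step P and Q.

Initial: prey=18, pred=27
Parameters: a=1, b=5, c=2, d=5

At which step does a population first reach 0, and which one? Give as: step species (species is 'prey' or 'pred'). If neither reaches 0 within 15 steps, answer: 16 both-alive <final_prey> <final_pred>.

Answer: 1 prey

Derivation:
Step 1: prey: 18+1-24=0; pred: 27+9-13=23
First extinction: prey at step 1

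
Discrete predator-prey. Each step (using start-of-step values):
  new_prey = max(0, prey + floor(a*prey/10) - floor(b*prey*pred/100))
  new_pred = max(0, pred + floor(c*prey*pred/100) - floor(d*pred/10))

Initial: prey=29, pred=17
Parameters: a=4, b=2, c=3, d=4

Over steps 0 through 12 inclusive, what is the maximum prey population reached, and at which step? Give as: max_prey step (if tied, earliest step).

Answer: 31 1

Derivation:
Step 1: prey: 29+11-9=31; pred: 17+14-6=25
Step 2: prey: 31+12-15=28; pred: 25+23-10=38
Step 3: prey: 28+11-21=18; pred: 38+31-15=54
Step 4: prey: 18+7-19=6; pred: 54+29-21=62
Step 5: prey: 6+2-7=1; pred: 62+11-24=49
Step 6: prey: 1+0-0=1; pred: 49+1-19=31
Step 7: prey: 1+0-0=1; pred: 31+0-12=19
Step 8: prey: 1+0-0=1; pred: 19+0-7=12
Step 9: prey: 1+0-0=1; pred: 12+0-4=8
Step 10: prey: 1+0-0=1; pred: 8+0-3=5
Step 11: prey: 1+0-0=1; pred: 5+0-2=3
Step 12: prey: 1+0-0=1; pred: 3+0-1=2
Max prey = 31 at step 1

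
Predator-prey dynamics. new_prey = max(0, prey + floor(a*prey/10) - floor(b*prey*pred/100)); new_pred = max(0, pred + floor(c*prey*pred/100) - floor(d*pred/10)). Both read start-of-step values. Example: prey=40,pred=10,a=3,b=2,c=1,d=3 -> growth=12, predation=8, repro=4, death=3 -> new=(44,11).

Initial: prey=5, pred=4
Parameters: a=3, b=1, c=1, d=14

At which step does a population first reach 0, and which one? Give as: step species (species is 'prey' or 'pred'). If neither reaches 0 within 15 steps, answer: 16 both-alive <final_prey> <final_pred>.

Answer: 1 pred

Derivation:
Step 1: prey: 5+1-0=6; pred: 4+0-5=0
First extinction: pred at step 1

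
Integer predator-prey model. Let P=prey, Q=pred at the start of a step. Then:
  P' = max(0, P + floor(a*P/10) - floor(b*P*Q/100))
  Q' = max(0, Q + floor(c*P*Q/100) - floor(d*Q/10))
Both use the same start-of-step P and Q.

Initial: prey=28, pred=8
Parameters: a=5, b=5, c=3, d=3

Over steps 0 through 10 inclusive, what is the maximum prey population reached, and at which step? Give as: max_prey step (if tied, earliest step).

Step 1: prey: 28+14-11=31; pred: 8+6-2=12
Step 2: prey: 31+15-18=28; pred: 12+11-3=20
Step 3: prey: 28+14-28=14; pred: 20+16-6=30
Step 4: prey: 14+7-21=0; pred: 30+12-9=33
Step 5: prey: 0+0-0=0; pred: 33+0-9=24
Step 6: prey: 0+0-0=0; pred: 24+0-7=17
Step 7: prey: 0+0-0=0; pred: 17+0-5=12
Step 8: prey: 0+0-0=0; pred: 12+0-3=9
Step 9: prey: 0+0-0=0; pred: 9+0-2=7
Step 10: prey: 0+0-0=0; pred: 7+0-2=5
Max prey = 31 at step 1

Answer: 31 1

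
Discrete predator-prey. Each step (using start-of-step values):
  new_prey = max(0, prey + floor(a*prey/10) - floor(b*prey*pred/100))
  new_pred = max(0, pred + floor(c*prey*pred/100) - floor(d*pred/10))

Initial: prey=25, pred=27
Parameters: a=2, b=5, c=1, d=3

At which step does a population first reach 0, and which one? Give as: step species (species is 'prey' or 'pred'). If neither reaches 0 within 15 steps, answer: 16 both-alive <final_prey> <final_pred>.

Step 1: prey: 25+5-33=0; pred: 27+6-8=25
First extinction: prey at step 1

Answer: 1 prey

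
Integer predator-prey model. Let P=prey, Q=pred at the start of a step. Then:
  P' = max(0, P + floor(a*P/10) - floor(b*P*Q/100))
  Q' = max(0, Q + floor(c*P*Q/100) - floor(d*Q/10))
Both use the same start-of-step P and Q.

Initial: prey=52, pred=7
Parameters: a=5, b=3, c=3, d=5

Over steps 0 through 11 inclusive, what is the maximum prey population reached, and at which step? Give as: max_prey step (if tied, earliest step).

Step 1: prey: 52+26-10=68; pred: 7+10-3=14
Step 2: prey: 68+34-28=74; pred: 14+28-7=35
Step 3: prey: 74+37-77=34; pred: 35+77-17=95
Step 4: prey: 34+17-96=0; pred: 95+96-47=144
Step 5: prey: 0+0-0=0; pred: 144+0-72=72
Step 6: prey: 0+0-0=0; pred: 72+0-36=36
Step 7: prey: 0+0-0=0; pred: 36+0-18=18
Step 8: prey: 0+0-0=0; pred: 18+0-9=9
Step 9: prey: 0+0-0=0; pred: 9+0-4=5
Step 10: prey: 0+0-0=0; pred: 5+0-2=3
Step 11: prey: 0+0-0=0; pred: 3+0-1=2
Max prey = 74 at step 2

Answer: 74 2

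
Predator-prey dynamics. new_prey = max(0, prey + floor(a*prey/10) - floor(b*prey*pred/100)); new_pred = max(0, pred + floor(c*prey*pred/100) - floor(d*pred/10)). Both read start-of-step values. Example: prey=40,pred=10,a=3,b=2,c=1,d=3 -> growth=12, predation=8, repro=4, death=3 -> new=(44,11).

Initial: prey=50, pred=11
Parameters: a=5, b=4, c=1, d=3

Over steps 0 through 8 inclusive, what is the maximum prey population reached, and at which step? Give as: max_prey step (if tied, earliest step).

Step 1: prey: 50+25-22=53; pred: 11+5-3=13
Step 2: prey: 53+26-27=52; pred: 13+6-3=16
Step 3: prey: 52+26-33=45; pred: 16+8-4=20
Step 4: prey: 45+22-36=31; pred: 20+9-6=23
Step 5: prey: 31+15-28=18; pred: 23+7-6=24
Step 6: prey: 18+9-17=10; pred: 24+4-7=21
Step 7: prey: 10+5-8=7; pred: 21+2-6=17
Step 8: prey: 7+3-4=6; pred: 17+1-5=13
Max prey = 53 at step 1

Answer: 53 1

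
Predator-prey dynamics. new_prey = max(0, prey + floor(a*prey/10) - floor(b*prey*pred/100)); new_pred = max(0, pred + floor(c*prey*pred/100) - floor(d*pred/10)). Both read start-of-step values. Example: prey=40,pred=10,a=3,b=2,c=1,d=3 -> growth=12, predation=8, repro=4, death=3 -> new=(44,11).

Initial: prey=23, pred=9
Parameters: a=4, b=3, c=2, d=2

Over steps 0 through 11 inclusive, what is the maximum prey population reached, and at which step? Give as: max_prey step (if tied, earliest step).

Answer: 27 2

Derivation:
Step 1: prey: 23+9-6=26; pred: 9+4-1=12
Step 2: prey: 26+10-9=27; pred: 12+6-2=16
Step 3: prey: 27+10-12=25; pred: 16+8-3=21
Step 4: prey: 25+10-15=20; pred: 21+10-4=27
Step 5: prey: 20+8-16=12; pred: 27+10-5=32
Step 6: prey: 12+4-11=5; pred: 32+7-6=33
Step 7: prey: 5+2-4=3; pred: 33+3-6=30
Step 8: prey: 3+1-2=2; pred: 30+1-6=25
Step 9: prey: 2+0-1=1; pred: 25+1-5=21
Step 10: prey: 1+0-0=1; pred: 21+0-4=17
Step 11: prey: 1+0-0=1; pred: 17+0-3=14
Max prey = 27 at step 2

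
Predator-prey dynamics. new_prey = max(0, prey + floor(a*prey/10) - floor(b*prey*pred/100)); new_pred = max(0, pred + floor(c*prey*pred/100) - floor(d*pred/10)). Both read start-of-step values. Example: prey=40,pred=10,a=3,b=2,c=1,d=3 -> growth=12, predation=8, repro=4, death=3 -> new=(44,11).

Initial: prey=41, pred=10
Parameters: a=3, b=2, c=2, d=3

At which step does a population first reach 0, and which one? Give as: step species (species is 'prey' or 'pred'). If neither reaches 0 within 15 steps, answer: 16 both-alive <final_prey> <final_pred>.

Step 1: prey: 41+12-8=45; pred: 10+8-3=15
Step 2: prey: 45+13-13=45; pred: 15+13-4=24
Step 3: prey: 45+13-21=37; pred: 24+21-7=38
Step 4: prey: 37+11-28=20; pred: 38+28-11=55
Step 5: prey: 20+6-22=4; pred: 55+22-16=61
Step 6: prey: 4+1-4=1; pred: 61+4-18=47
Step 7: prey: 1+0-0=1; pred: 47+0-14=33
Step 8: prey: 1+0-0=1; pred: 33+0-9=24
Step 9: prey: 1+0-0=1; pred: 24+0-7=17
Step 10: prey: 1+0-0=1; pred: 17+0-5=12
Step 11: prey: 1+0-0=1; pred: 12+0-3=9
Step 12: prey: 1+0-0=1; pred: 9+0-2=7
Step 13: prey: 1+0-0=1; pred: 7+0-2=5
Step 14: prey: 1+0-0=1; pred: 5+0-1=4
Step 15: prey: 1+0-0=1; pred: 4+0-1=3
No extinction within 15 steps

Answer: 16 both-alive 1 3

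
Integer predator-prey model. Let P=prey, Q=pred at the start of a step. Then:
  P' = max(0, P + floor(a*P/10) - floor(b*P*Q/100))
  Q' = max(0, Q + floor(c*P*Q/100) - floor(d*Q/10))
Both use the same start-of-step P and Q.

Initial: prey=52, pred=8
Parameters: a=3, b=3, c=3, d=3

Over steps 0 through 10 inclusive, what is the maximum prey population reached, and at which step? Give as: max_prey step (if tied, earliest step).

Step 1: prey: 52+15-12=55; pred: 8+12-2=18
Step 2: prey: 55+16-29=42; pred: 18+29-5=42
Step 3: prey: 42+12-52=2; pred: 42+52-12=82
Step 4: prey: 2+0-4=0; pred: 82+4-24=62
Step 5: prey: 0+0-0=0; pred: 62+0-18=44
Step 6: prey: 0+0-0=0; pred: 44+0-13=31
Step 7: prey: 0+0-0=0; pred: 31+0-9=22
Step 8: prey: 0+0-0=0; pred: 22+0-6=16
Step 9: prey: 0+0-0=0; pred: 16+0-4=12
Step 10: prey: 0+0-0=0; pred: 12+0-3=9
Max prey = 55 at step 1

Answer: 55 1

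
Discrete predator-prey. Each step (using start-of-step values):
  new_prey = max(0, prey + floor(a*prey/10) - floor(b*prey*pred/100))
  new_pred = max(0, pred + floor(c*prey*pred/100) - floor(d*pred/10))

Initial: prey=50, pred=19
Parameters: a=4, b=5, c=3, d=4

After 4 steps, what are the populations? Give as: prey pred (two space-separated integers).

Step 1: prey: 50+20-47=23; pred: 19+28-7=40
Step 2: prey: 23+9-46=0; pred: 40+27-16=51
Step 3: prey: 0+0-0=0; pred: 51+0-20=31
Step 4: prey: 0+0-0=0; pred: 31+0-12=19

Answer: 0 19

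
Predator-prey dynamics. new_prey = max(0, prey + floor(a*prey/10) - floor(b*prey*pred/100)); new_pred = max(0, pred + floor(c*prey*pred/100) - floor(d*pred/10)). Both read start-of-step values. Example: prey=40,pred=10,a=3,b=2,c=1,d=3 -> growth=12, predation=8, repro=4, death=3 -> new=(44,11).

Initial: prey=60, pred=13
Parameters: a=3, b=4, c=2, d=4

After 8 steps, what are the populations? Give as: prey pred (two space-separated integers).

Answer: 0 3

Derivation:
Step 1: prey: 60+18-31=47; pred: 13+15-5=23
Step 2: prey: 47+14-43=18; pred: 23+21-9=35
Step 3: prey: 18+5-25=0; pred: 35+12-14=33
Step 4: prey: 0+0-0=0; pred: 33+0-13=20
Step 5: prey: 0+0-0=0; pred: 20+0-8=12
Step 6: prey: 0+0-0=0; pred: 12+0-4=8
Step 7: prey: 0+0-0=0; pred: 8+0-3=5
Step 8: prey: 0+0-0=0; pred: 5+0-2=3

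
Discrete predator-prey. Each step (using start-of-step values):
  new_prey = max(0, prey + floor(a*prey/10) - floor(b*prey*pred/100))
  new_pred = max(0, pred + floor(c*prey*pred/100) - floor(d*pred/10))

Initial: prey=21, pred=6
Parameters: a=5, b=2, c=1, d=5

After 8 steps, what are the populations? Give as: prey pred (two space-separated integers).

Answer: 299 38

Derivation:
Step 1: prey: 21+10-2=29; pred: 6+1-3=4
Step 2: prey: 29+14-2=41; pred: 4+1-2=3
Step 3: prey: 41+20-2=59; pred: 3+1-1=3
Step 4: prey: 59+29-3=85; pred: 3+1-1=3
Step 5: prey: 85+42-5=122; pred: 3+2-1=4
Step 6: prey: 122+61-9=174; pred: 4+4-2=6
Step 7: prey: 174+87-20=241; pred: 6+10-3=13
Step 8: prey: 241+120-62=299; pred: 13+31-6=38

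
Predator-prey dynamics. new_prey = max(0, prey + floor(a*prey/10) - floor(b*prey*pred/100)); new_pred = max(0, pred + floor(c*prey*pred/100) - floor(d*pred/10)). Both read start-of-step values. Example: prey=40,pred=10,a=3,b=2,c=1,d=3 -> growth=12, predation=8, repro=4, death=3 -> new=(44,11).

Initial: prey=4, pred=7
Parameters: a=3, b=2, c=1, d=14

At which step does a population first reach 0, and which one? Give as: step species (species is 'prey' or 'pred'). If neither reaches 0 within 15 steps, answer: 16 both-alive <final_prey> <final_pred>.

Answer: 1 pred

Derivation:
Step 1: prey: 4+1-0=5; pred: 7+0-9=0
First extinction: pred at step 1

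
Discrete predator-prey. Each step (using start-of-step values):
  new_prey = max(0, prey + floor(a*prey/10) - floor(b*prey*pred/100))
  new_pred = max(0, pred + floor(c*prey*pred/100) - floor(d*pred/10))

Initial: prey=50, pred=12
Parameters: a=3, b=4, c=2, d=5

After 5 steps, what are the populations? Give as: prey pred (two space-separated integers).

Step 1: prey: 50+15-24=41; pred: 12+12-6=18
Step 2: prey: 41+12-29=24; pred: 18+14-9=23
Step 3: prey: 24+7-22=9; pred: 23+11-11=23
Step 4: prey: 9+2-8=3; pred: 23+4-11=16
Step 5: prey: 3+0-1=2; pred: 16+0-8=8

Answer: 2 8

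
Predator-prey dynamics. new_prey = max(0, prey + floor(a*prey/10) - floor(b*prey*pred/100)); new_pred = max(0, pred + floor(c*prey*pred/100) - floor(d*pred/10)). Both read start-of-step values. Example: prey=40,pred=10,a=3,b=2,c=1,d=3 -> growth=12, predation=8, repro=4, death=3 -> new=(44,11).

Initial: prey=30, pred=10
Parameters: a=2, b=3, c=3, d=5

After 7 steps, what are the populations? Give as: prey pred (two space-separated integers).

Step 1: prey: 30+6-9=27; pred: 10+9-5=14
Step 2: prey: 27+5-11=21; pred: 14+11-7=18
Step 3: prey: 21+4-11=14; pred: 18+11-9=20
Step 4: prey: 14+2-8=8; pred: 20+8-10=18
Step 5: prey: 8+1-4=5; pred: 18+4-9=13
Step 6: prey: 5+1-1=5; pred: 13+1-6=8
Step 7: prey: 5+1-1=5; pred: 8+1-4=5

Answer: 5 5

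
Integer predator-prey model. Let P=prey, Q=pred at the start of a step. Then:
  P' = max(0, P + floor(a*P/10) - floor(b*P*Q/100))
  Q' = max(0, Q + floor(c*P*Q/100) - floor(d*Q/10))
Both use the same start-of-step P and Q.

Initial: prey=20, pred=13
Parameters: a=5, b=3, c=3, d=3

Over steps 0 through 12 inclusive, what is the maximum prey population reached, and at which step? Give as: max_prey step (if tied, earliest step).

Step 1: prey: 20+10-7=23; pred: 13+7-3=17
Step 2: prey: 23+11-11=23; pred: 17+11-5=23
Step 3: prey: 23+11-15=19; pred: 23+15-6=32
Step 4: prey: 19+9-18=10; pred: 32+18-9=41
Step 5: prey: 10+5-12=3; pred: 41+12-12=41
Step 6: prey: 3+1-3=1; pred: 41+3-12=32
Step 7: prey: 1+0-0=1; pred: 32+0-9=23
Step 8: prey: 1+0-0=1; pred: 23+0-6=17
Step 9: prey: 1+0-0=1; pred: 17+0-5=12
Step 10: prey: 1+0-0=1; pred: 12+0-3=9
Step 11: prey: 1+0-0=1; pred: 9+0-2=7
Step 12: prey: 1+0-0=1; pred: 7+0-2=5
Max prey = 23 at step 1

Answer: 23 1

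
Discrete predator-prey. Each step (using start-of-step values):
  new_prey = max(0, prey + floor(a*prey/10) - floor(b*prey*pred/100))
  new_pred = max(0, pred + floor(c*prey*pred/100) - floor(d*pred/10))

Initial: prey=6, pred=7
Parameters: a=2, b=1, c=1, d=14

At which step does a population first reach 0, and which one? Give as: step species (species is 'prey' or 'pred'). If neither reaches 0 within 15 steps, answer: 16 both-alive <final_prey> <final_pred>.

Answer: 1 pred

Derivation:
Step 1: prey: 6+1-0=7; pred: 7+0-9=0
First extinction: pred at step 1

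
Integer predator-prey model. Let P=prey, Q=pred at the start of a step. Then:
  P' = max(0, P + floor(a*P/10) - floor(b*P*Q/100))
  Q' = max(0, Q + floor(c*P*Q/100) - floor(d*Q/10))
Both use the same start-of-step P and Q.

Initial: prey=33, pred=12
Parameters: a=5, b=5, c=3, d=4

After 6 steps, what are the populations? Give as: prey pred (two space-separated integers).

Step 1: prey: 33+16-19=30; pred: 12+11-4=19
Step 2: prey: 30+15-28=17; pred: 19+17-7=29
Step 3: prey: 17+8-24=1; pred: 29+14-11=32
Step 4: prey: 1+0-1=0; pred: 32+0-12=20
Step 5: prey: 0+0-0=0; pred: 20+0-8=12
Step 6: prey: 0+0-0=0; pred: 12+0-4=8

Answer: 0 8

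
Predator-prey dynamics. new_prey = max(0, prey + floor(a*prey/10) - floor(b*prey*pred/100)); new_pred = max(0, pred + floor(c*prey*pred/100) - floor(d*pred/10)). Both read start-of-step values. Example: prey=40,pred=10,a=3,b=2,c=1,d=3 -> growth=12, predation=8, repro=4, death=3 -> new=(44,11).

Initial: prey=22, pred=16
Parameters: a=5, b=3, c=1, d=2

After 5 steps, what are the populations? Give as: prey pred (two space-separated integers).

Answer: 23 16

Derivation:
Step 1: prey: 22+11-10=23; pred: 16+3-3=16
Step 2: prey: 23+11-11=23; pred: 16+3-3=16
Step 3: prey: 23+11-11=23; pred: 16+3-3=16
Step 4: prey: 23+11-11=23; pred: 16+3-3=16
Step 5: prey: 23+11-11=23; pred: 16+3-3=16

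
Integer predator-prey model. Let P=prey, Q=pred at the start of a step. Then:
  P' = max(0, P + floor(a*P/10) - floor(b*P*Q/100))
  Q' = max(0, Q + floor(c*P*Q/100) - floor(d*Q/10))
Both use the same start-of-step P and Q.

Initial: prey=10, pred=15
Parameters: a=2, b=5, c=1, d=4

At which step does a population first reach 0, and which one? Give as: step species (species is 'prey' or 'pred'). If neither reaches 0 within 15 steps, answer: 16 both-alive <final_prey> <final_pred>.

Answer: 16 both-alive 3 2

Derivation:
Step 1: prey: 10+2-7=5; pred: 15+1-6=10
Step 2: prey: 5+1-2=4; pred: 10+0-4=6
Step 3: prey: 4+0-1=3; pred: 6+0-2=4
Step 4: prey: 3+0-0=3; pred: 4+0-1=3
Step 5: prey: 3+0-0=3; pred: 3+0-1=2
Step 6: prey: 3+0-0=3; pred: 2+0-0=2
Steps 7-15: state stable at prey=3, pred=2 (no change)
No extinction within 15 steps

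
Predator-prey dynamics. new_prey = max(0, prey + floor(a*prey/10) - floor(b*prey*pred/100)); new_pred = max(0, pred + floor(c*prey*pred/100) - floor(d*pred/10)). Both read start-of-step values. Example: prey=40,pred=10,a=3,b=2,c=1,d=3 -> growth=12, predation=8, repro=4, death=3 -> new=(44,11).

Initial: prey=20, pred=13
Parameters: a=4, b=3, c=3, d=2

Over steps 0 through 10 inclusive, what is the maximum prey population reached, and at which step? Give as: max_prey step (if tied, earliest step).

Answer: 21 1

Derivation:
Step 1: prey: 20+8-7=21; pred: 13+7-2=18
Step 2: prey: 21+8-11=18; pred: 18+11-3=26
Step 3: prey: 18+7-14=11; pred: 26+14-5=35
Step 4: prey: 11+4-11=4; pred: 35+11-7=39
Step 5: prey: 4+1-4=1; pred: 39+4-7=36
Step 6: prey: 1+0-1=0; pred: 36+1-7=30
Step 7: prey: 0+0-0=0; pred: 30+0-6=24
Step 8: prey: 0+0-0=0; pred: 24+0-4=20
Step 9: prey: 0+0-0=0; pred: 20+0-4=16
Step 10: prey: 0+0-0=0; pred: 16+0-3=13
Max prey = 21 at step 1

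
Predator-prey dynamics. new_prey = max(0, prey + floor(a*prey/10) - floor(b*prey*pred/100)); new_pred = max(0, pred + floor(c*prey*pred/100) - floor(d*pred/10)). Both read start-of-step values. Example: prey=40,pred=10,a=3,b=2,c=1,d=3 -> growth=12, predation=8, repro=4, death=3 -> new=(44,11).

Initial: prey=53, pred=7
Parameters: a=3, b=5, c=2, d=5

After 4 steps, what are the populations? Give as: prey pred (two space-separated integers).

Step 1: prey: 53+15-18=50; pred: 7+7-3=11
Step 2: prey: 50+15-27=38; pred: 11+11-5=17
Step 3: prey: 38+11-32=17; pred: 17+12-8=21
Step 4: prey: 17+5-17=5; pred: 21+7-10=18

Answer: 5 18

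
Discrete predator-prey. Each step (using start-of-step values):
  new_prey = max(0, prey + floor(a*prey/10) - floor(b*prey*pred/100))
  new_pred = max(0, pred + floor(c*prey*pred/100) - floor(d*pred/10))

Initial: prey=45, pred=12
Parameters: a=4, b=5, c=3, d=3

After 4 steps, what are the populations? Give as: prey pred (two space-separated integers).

Step 1: prey: 45+18-27=36; pred: 12+16-3=25
Step 2: prey: 36+14-45=5; pred: 25+27-7=45
Step 3: prey: 5+2-11=0; pred: 45+6-13=38
Step 4: prey: 0+0-0=0; pred: 38+0-11=27

Answer: 0 27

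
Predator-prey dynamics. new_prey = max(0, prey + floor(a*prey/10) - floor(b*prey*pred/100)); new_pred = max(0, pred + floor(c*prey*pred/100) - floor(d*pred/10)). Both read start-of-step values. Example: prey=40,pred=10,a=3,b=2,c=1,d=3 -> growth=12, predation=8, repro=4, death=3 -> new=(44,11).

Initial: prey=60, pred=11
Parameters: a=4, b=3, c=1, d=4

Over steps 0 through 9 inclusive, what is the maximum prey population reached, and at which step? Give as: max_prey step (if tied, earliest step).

Step 1: prey: 60+24-19=65; pred: 11+6-4=13
Step 2: prey: 65+26-25=66; pred: 13+8-5=16
Step 3: prey: 66+26-31=61; pred: 16+10-6=20
Step 4: prey: 61+24-36=49; pred: 20+12-8=24
Step 5: prey: 49+19-35=33; pred: 24+11-9=26
Step 6: prey: 33+13-25=21; pred: 26+8-10=24
Step 7: prey: 21+8-15=14; pred: 24+5-9=20
Step 8: prey: 14+5-8=11; pred: 20+2-8=14
Step 9: prey: 11+4-4=11; pred: 14+1-5=10
Max prey = 66 at step 2

Answer: 66 2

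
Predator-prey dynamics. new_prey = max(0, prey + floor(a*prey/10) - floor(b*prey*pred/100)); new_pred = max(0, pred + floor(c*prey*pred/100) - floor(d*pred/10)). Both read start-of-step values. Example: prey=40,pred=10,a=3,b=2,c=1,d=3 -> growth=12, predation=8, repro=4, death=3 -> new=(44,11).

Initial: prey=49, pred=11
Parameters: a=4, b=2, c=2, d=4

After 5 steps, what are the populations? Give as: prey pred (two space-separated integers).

Answer: 0 77

Derivation:
Step 1: prey: 49+19-10=58; pred: 11+10-4=17
Step 2: prey: 58+23-19=62; pred: 17+19-6=30
Step 3: prey: 62+24-37=49; pred: 30+37-12=55
Step 4: prey: 49+19-53=15; pred: 55+53-22=86
Step 5: prey: 15+6-25=0; pred: 86+25-34=77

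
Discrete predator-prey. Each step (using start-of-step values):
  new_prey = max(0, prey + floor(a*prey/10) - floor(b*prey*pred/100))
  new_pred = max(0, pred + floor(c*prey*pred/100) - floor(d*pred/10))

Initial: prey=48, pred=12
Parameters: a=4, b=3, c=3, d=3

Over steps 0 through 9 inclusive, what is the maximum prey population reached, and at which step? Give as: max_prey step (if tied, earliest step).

Step 1: prey: 48+19-17=50; pred: 12+17-3=26
Step 2: prey: 50+20-39=31; pred: 26+39-7=58
Step 3: prey: 31+12-53=0; pred: 58+53-17=94
Step 4: prey: 0+0-0=0; pred: 94+0-28=66
Step 5: prey: 0+0-0=0; pred: 66+0-19=47
Step 6: prey: 0+0-0=0; pred: 47+0-14=33
Step 7: prey: 0+0-0=0; pred: 33+0-9=24
Step 8: prey: 0+0-0=0; pred: 24+0-7=17
Step 9: prey: 0+0-0=0; pred: 17+0-5=12
Max prey = 50 at step 1

Answer: 50 1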